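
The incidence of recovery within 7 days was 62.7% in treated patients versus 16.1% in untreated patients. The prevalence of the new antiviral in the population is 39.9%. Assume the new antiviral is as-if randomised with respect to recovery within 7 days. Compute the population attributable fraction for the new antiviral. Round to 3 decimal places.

p₁ = 0.627, p₀ = 0.161.
Overall risk P(Y=1) = π·p₁ + (1−π)·p₀ = 0.399×0.627 + 0.601×0.161 = 0.34693.
Under exogeneity, PAF = [P(Y=1) − p₀] / P(Y=1).
PAF = (0.34693 − 0.161) / 0.34693 ≈ 0.5359

PAF ≈ 0.536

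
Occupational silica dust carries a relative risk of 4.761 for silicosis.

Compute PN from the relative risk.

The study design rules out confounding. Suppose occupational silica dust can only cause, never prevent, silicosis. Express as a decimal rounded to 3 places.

PN ≈ 0.790

Under exogeneity and monotonicity, PN = (RR − 1) / RR = 1 − 1/RR.
PN = (4.761 − 1) / 4.761 = 3.761 / 4.761 ≈ 0.7900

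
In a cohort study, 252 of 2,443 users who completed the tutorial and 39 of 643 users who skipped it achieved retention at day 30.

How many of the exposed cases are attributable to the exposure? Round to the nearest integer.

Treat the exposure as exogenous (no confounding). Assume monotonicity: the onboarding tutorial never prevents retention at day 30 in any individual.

about 104 cases

p₁ = P(outcome | exposed) = 252/2443 = 0.10315
p₀ = P(outcome | unexposed) = 39/643 = 0.060653
PN = (p₁ − p₀)/p₁ = (0.10315 − 0.060653) / 0.10315 ≈ 0.41200.
Attributable cases ≈ PN × (exposed cases) = 0.41200 × 252 ≈ 103.82.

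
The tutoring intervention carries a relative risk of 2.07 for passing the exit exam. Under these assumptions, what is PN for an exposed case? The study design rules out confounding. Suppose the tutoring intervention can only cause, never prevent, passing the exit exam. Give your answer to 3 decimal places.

Under exogeneity and monotonicity, PN = (RR − 1) / RR = 1 − 1/RR.
PN = (2.07 − 1) / 2.07 = 1.07 / 2.07 ≈ 0.5169

PN ≈ 0.517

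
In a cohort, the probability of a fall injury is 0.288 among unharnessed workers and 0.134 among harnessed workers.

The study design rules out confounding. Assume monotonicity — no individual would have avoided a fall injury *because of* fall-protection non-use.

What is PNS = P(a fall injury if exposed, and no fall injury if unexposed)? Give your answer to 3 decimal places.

PNS ≈ 0.154

Let p₁ = 0.288, p₀ = 0.134.
Under exogeneity and monotonicity, PNS = p₁ − p₀.
PNS = 0.288 − 0.134 = 0.154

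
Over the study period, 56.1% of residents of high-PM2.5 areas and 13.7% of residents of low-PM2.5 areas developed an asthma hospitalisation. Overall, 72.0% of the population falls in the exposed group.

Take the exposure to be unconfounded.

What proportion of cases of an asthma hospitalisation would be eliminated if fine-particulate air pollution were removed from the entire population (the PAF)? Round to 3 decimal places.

PAF ≈ 0.690

p₁ = 0.561, p₀ = 0.137.
Overall risk P(Y=1) = π·p₁ + (1−π)·p₀ = 0.72×0.561 + 0.28×0.137 = 0.44228.
Under exogeneity, PAF = [P(Y=1) − p₀] / P(Y=1).
PAF = (0.44228 − 0.137) / 0.44228 ≈ 0.6902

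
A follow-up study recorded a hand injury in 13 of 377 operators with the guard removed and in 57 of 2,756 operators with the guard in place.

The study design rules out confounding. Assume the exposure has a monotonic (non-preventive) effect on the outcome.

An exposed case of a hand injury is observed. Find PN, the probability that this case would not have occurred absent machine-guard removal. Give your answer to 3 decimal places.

PN ≈ 0.400

p₁ = P(outcome | exposed) = 13/377 = 0.034483
p₀ = P(outcome | unexposed) = 57/2756 = 0.020682
Under exogeneity and monotonicity, PN = (p₁ − p₀) / p₁.
PN = (0.034483 − 0.020682) / 0.034483 = 0.013801 / 0.034483 ≈ 0.4002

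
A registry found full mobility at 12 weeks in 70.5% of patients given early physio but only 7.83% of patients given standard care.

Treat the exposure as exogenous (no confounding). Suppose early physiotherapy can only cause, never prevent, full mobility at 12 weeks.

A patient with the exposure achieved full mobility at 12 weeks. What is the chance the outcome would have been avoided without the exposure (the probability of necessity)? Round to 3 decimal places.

PN ≈ 0.889

p₁ = 0.705, p₀ = 0.0783.
Under exogeneity and monotonicity, PN = (p₁ − p₀) / p₁.
PN = (0.705 − 0.0783) / 0.705 = 0.6267 / 0.705 ≈ 0.8889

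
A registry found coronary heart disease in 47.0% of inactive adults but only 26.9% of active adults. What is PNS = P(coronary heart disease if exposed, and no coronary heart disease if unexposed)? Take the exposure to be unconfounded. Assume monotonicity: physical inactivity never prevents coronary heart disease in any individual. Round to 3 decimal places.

p₁ = 0.47, p₀ = 0.269.
Under exogeneity and monotonicity, PNS = p₁ − p₀.
PNS = 0.47 − 0.269 = 0.201

PNS ≈ 0.201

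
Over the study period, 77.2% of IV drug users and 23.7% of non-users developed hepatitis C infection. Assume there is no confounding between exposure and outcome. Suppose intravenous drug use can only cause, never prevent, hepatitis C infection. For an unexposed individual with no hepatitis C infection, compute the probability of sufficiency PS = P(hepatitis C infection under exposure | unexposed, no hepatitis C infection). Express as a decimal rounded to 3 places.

PS ≈ 0.701

p₁ = 0.772, p₀ = 0.237.
Under exogeneity and monotonicity, PS = (p₁ − p₀) / (1 − p₀).
PS = (0.772 − 0.237) / (1 − 0.237) = 0.535 / 0.763 ≈ 0.7012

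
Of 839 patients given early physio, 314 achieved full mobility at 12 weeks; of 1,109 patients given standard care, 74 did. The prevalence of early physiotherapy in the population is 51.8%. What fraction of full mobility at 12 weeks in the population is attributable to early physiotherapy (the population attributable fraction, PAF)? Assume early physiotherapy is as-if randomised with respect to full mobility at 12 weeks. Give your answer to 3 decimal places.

PAF ≈ 0.705

p₁ = P(outcome | exposed) = 314/839 = 0.37426
p₀ = P(outcome | unexposed) = 74/1109 = 0.066727
Overall risk P(Y=1) = π·p₁ + (1−π)·p₀ = 0.518×0.37426 + 0.482×0.066727 = 0.22603.
Under exogeneity, PAF = [P(Y=1) − p₀] / P(Y=1).
PAF = (0.22603 − 0.066727) / 0.22603 ≈ 0.7048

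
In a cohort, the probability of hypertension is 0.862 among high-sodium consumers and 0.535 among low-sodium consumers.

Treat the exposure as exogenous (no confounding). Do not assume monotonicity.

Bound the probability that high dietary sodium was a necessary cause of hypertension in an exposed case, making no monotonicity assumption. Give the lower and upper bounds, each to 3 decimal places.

Let p₁ = 0.862, p₀ = 0.535.
Under exogeneity alone the bounds on PN are max{0,(p₁−p₀)/p₁} ≤ PN ≤ min{1,(1−p₀)/p₁}.
  lower = (p₁ − p₀)/p₁ = 0.327 / 0.862 ≈ 0.3794
  upper = min{1, (1 − p₀)/p₁} = 0.465 / 0.862 ≈ 0.5394

0.379 ≤ PN ≤ 0.539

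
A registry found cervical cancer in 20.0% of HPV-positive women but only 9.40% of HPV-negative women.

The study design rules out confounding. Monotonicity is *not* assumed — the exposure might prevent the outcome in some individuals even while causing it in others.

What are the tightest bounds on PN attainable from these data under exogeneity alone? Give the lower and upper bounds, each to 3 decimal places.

p₁ = 0.2, p₀ = 0.094.
Under exogeneity alone the bounds on PN are max{0,(p₁−p₀)/p₁} ≤ PN ≤ min{1,(1−p₀)/p₁}.
  lower = (p₁ − p₀)/p₁ = 0.106 / 0.2 ≈ 0.5300
  upper = min{1, (1 − p₀)/p₁} = 0.906 / 0.2 ≈ 4.5300 → capped at 1

0.530 ≤ PN ≤ 1.000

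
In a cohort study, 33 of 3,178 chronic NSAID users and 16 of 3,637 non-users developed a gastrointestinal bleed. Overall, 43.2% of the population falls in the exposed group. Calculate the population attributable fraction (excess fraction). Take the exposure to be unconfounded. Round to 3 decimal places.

PAF ≈ 0.370

p₁ = P(outcome | exposed) = 33/3178 = 0.010384
p₀ = P(outcome | unexposed) = 16/3637 = 0.0043992
Overall risk P(Y=1) = π·p₁ + (1−π)·p₀ = 0.432×0.010384 + 0.568×0.0043992 = 0.0069846.
Under exogeneity, PAF = [P(Y=1) − p₀] / P(Y=1).
PAF = (0.0069846 − 0.0043992) / 0.0069846 ≈ 0.3702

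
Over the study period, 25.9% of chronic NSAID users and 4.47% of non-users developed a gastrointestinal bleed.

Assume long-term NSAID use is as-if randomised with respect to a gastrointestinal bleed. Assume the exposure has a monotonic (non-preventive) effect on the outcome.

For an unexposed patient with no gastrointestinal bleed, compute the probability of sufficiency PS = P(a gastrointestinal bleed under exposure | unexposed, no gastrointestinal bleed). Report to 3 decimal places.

p₁ = 0.259, p₀ = 0.0447.
Under exogeneity and monotonicity, PS = (p₁ − p₀) / (1 − p₀).
PS = (0.259 − 0.0447) / (1 − 0.0447) = 0.2143 / 0.9553 ≈ 0.2243

PS ≈ 0.224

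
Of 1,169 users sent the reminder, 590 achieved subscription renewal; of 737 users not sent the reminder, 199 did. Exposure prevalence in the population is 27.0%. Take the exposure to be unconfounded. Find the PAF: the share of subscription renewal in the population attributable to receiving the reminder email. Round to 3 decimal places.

p₁ = P(outcome | exposed) = 590/1169 = 0.5047
p₀ = P(outcome | unexposed) = 199/737 = 0.27001
Overall risk P(Y=1) = π·p₁ + (1−π)·p₀ = 0.27×0.5047 + 0.73×0.27001 = 0.33338.
Under exogeneity, PAF = [P(Y=1) − p₀] / P(Y=1).
PAF = (0.33338 − 0.27001) / 0.33338 ≈ 0.1901

PAF ≈ 0.190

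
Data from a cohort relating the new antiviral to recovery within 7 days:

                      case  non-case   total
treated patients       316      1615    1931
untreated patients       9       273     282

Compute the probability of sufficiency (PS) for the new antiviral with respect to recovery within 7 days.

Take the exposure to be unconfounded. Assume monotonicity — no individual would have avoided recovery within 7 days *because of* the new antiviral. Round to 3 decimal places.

PS ≈ 0.136

p₁ = P(outcome | exposed) = 316/1931 = 0.16365
p₀ = P(outcome | unexposed) = 9/282 = 0.031915
Under exogeneity and monotonicity, PS = (p₁ − p₀) / (1 − p₀).
PS = (0.16365 − 0.031915) / (1 − 0.031915) = 0.13173 / 0.96809 ≈ 0.1361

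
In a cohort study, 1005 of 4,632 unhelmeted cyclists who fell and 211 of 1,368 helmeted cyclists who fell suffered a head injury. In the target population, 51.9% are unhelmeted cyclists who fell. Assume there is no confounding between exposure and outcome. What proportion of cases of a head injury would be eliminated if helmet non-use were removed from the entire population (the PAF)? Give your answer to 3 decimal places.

p₁ = P(outcome | exposed) = 1005/4632 = 0.21697
p₀ = P(outcome | unexposed) = 211/1368 = 0.15424
Overall risk P(Y=1) = π·p₁ + (1−π)·p₀ = 0.519×0.21697 + 0.481×0.15424 = 0.1868.
Under exogeneity, PAF = [P(Y=1) − p₀] / P(Y=1).
PAF = (0.1868 − 0.15424) / 0.1868 ≈ 0.1743

PAF ≈ 0.174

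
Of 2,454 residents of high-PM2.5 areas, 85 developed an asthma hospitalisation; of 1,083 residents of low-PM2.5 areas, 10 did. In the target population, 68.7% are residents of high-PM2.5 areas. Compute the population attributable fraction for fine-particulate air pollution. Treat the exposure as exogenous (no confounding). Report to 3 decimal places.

PAF ≈ 0.654

p₁ = P(outcome | exposed) = 85/2454 = 0.034637
p₀ = P(outcome | unexposed) = 10/1083 = 0.0092336
Overall risk P(Y=1) = π·p₁ + (1−π)·p₀ = 0.687×0.034637 + 0.313×0.0092336 = 0.026686.
Under exogeneity, PAF = [P(Y=1) − p₀] / P(Y=1).
PAF = (0.026686 − 0.0092336) / 0.026686 ≈ 0.6540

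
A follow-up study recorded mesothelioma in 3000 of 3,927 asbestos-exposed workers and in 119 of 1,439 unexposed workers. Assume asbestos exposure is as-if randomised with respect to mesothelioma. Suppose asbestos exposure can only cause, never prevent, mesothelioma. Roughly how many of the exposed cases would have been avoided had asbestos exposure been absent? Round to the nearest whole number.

about 2675 cases

p₁ = P(outcome | exposed) = 3000/3927 = 0.76394
p₀ = P(outcome | unexposed) = 119/1439 = 0.082696
PN = (p₁ − p₀)/p₁ = (0.76394 − 0.082696) / 0.76394 ≈ 0.89175.
Attributable cases ≈ PN × (exposed cases) = 0.89175 × 3000 ≈ 2675.25.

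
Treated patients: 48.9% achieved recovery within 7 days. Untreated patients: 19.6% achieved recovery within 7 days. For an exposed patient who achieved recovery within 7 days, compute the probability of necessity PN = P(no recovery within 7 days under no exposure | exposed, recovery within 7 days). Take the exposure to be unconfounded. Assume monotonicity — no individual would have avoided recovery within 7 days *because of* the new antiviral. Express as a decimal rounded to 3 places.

PN ≈ 0.599

p₁ = 0.489, p₀ = 0.196.
Under exogeneity and monotonicity, PN = (p₁ − p₀) / p₁.
PN = (0.489 − 0.196) / 0.489 = 0.293 / 0.489 ≈ 0.5992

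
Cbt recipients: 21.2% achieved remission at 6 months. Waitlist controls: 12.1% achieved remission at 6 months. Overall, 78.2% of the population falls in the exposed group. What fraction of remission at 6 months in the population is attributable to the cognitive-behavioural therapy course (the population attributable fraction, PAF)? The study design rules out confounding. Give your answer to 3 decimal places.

PAF ≈ 0.370

p₁ = 0.212, p₀ = 0.121.
Overall risk P(Y=1) = π·p₁ + (1−π)·p₀ = 0.782×0.212 + 0.218×0.121 = 0.19216.
Under exogeneity, PAF = [P(Y=1) − p₀] / P(Y=1).
PAF = (0.19216 − 0.121) / 0.19216 ≈ 0.3703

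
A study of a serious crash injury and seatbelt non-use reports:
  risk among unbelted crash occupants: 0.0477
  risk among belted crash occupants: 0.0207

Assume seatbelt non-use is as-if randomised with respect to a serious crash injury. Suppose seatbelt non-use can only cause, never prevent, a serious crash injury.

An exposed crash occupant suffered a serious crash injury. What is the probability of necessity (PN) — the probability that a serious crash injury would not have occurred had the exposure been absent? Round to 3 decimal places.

Let p₁ = 0.0477, p₀ = 0.0207.
Under exogeneity and monotonicity, PN = (p₁ − p₀) / p₁.
PN = (0.0477 − 0.0207) / 0.0477 = 0.027 / 0.0477 ≈ 0.5660

PN ≈ 0.566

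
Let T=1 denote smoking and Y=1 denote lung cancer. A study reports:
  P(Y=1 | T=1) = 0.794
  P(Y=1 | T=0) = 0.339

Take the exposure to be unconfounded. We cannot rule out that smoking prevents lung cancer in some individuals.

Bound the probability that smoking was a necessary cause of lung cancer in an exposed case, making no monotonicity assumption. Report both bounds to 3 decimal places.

0.573 ≤ PN ≤ 0.832

Let p₁ = 0.794, p₀ = 0.339.
Under exogeneity alone the bounds on PN are max{0,(p₁−p₀)/p₁} ≤ PN ≤ min{1,(1−p₀)/p₁}.
  lower = (p₁ − p₀)/p₁ = 0.455 / 0.794 ≈ 0.5730
  upper = min{1, (1 − p₀)/p₁} = 0.661 / 0.794 ≈ 0.8325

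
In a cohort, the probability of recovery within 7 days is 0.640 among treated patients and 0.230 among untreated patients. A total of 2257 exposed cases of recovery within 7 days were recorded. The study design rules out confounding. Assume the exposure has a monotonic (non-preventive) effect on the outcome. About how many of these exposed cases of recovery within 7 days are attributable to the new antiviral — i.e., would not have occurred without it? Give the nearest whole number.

about 1446 cases

Let p₁ = 0.64, p₀ = 0.23.
PN = (p₁ − p₀)/p₁ = (0.64 − 0.23) / 0.64 ≈ 0.64062.
Attributable cases ≈ PN × (exposed cases) = 0.64062 × 2257 ≈ 1445.89.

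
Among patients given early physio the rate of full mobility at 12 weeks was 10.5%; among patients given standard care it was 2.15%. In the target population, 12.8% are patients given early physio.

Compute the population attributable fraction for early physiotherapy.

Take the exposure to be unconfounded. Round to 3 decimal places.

PAF ≈ 0.332

p₁ = 0.105, p₀ = 0.0215.
Overall risk P(Y=1) = π·p₁ + (1−π)·p₀ = 0.128×0.105 + 0.872×0.0215 = 0.032188.
Under exogeneity, PAF = [P(Y=1) − p₀] / P(Y=1).
PAF = (0.032188 − 0.0215) / 0.032188 ≈ 0.3320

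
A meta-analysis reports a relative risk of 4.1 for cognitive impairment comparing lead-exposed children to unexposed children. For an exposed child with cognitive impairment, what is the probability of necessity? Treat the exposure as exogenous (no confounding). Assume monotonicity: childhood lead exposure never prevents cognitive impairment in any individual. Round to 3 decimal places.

Under exogeneity and monotonicity, PN = (RR − 1) / RR = 1 − 1/RR.
PN = (4.1 − 1) / 4.1 = 3.1 / 4.1 ≈ 0.7561

PN ≈ 0.756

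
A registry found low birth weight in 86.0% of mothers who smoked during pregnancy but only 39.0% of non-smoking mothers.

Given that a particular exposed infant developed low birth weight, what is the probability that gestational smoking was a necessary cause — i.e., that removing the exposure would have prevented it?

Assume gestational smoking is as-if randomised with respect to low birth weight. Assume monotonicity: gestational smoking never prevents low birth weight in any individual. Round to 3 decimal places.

p₁ = 0.86, p₀ = 0.39.
Under exogeneity and monotonicity, PN = (p₁ − p₀) / p₁.
PN = (0.86 − 0.39) / 0.86 = 0.47 / 0.86 ≈ 0.5465

PN ≈ 0.547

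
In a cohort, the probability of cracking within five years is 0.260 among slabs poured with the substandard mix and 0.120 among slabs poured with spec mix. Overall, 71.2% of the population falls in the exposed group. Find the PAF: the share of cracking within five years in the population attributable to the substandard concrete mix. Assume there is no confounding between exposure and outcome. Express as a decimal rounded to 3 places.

Let p₁ = 0.26, p₀ = 0.12.
Overall risk P(Y=1) = π·p₁ + (1−π)·p₀ = 0.712×0.26 + 0.288×0.12 = 0.21968.
Under exogeneity, PAF = [P(Y=1) − p₀] / P(Y=1).
PAF = (0.21968 − 0.12) / 0.21968 ≈ 0.4538

PAF ≈ 0.454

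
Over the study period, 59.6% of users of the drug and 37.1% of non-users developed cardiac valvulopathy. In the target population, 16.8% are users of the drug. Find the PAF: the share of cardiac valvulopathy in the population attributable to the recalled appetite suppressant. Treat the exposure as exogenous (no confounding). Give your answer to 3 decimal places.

p₁ = 0.596, p₀ = 0.371.
Overall risk P(Y=1) = π·p₁ + (1−π)·p₀ = 0.168×0.596 + 0.832×0.371 = 0.4088.
Under exogeneity, PAF = [P(Y=1) − p₀] / P(Y=1).
PAF = (0.4088 − 0.371) / 0.4088 ≈ 0.0925

PAF ≈ 0.092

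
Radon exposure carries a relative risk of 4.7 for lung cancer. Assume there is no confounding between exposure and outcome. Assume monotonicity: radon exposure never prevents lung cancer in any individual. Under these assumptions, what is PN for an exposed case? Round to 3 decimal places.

PN ≈ 0.787

Under exogeneity and monotonicity, PN = (RR − 1) / RR = 1 − 1/RR.
PN = (4.7 − 1) / 4.7 = 3.7 / 4.7 ≈ 0.7872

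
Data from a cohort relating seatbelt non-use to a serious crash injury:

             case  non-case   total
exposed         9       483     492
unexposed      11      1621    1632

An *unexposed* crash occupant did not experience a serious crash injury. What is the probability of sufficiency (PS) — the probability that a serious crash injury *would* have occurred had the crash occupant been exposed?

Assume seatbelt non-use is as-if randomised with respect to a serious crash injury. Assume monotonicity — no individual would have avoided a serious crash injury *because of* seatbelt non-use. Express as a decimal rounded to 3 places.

p₁ = P(outcome | exposed) = 9/492 = 0.018293
p₀ = P(outcome | unexposed) = 11/1632 = 0.0067402
Under exogeneity and monotonicity, PS = (p₁ − p₀)/(1 − p₀).
PS = (0.018293 − 0.0067402) / 0.99326 ≈ 0.0116

PS ≈ 0.012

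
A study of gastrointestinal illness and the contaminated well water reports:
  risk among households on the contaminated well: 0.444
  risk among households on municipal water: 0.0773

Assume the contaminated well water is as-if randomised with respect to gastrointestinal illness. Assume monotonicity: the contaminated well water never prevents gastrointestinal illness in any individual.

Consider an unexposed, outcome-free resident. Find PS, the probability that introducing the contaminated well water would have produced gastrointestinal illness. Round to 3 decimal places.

PS ≈ 0.397

Let p₁ = 0.444, p₀ = 0.0773.
Under exogeneity and monotonicity, PS = (p₁ − p₀) / (1 − p₀).
PS = (0.444 − 0.0773) / (1 − 0.0773) = 0.3667 / 0.9227 ≈ 0.3974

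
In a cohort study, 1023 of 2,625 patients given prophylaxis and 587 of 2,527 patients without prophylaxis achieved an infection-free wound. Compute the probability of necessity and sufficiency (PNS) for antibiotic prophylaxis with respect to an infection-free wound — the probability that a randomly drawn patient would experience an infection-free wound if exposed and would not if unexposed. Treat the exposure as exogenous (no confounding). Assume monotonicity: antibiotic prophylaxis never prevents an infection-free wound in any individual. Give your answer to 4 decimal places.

p₁ = P(outcome | exposed) = 1023/2625 = 0.38971
p₀ = P(outcome | unexposed) = 587/2527 = 0.23229
Under exogeneity and monotonicity, PNS = p₁ − p₀.
PNS = 0.38971 − 0.23229 = 0.15742

PNS ≈ 0.1574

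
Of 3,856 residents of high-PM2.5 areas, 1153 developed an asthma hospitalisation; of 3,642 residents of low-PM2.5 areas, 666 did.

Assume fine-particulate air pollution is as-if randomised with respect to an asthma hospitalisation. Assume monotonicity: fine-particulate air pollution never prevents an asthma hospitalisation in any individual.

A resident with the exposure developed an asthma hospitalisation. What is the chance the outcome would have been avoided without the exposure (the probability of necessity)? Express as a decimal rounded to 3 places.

PN ≈ 0.388

p₁ = P(outcome | exposed) = 1153/3856 = 0.29901
p₀ = P(outcome | unexposed) = 666/3642 = 0.18287
Under exogeneity and monotonicity, PN = (p₁ − p₀) / p₁.
PN = (0.29901 − 0.18287) / 0.29901 = 0.11615 / 0.29901 ≈ 0.3884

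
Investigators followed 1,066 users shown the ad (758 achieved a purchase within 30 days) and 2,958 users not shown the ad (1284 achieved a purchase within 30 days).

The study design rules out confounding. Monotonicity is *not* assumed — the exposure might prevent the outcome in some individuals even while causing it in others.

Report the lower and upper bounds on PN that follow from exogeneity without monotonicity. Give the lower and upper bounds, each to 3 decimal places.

0.390 ≤ PN ≤ 0.796

p₁ = P(outcome | exposed) = 758/1066 = 0.71107
p₀ = P(outcome | unexposed) = 1284/2958 = 0.43408
Under exogeneity alone the bounds on PN are max{0,(p₁−p₀)/p₁} ≤ PN ≤ min{1,(1−p₀)/p₁}.
  lower = (p₁ − p₀)/p₁ = 0.27699 / 0.71107 ≈ 0.3895
  upper = min{1, (1 − p₀)/p₁} = 0.56592 / 0.71107 ≈ 0.7959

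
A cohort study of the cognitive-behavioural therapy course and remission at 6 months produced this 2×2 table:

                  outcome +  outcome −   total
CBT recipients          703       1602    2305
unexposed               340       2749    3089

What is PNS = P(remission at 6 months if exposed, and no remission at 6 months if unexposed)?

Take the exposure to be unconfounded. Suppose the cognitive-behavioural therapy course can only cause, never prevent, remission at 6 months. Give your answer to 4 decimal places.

PNS ≈ 0.1949

p₁ = P(outcome | exposed) = 703/2305 = 0.30499
p₀ = P(outcome | unexposed) = 340/3089 = 0.11007
Under exogeneity and monotonicity, PNS = p₁ − p₀.
PNS = 0.30499 − 0.11007 = 0.19492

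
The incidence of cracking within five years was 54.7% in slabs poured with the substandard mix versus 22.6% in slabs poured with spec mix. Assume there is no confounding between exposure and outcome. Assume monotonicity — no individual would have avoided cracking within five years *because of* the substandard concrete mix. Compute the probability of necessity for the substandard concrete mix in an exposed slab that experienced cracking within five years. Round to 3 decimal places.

PN ≈ 0.587

p₁ = 0.547, p₀ = 0.226.
Under exogeneity and monotonicity, PN = (p₁ − p₀) / p₁.
PN = (0.547 − 0.226) / 0.547 = 0.321 / 0.547 ≈ 0.5868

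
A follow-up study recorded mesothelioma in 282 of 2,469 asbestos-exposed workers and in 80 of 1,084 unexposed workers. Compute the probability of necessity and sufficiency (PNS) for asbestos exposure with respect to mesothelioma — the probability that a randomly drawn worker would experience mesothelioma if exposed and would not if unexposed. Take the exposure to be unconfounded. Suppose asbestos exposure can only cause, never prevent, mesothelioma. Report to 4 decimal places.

PNS ≈ 0.0404

p₁ = P(outcome | exposed) = 282/2469 = 0.11422
p₀ = P(outcome | unexposed) = 80/1084 = 0.073801
Under exogeneity and monotonicity, PNS = p₁ − p₀.
PNS = 0.11422 − 0.073801 = 0.040416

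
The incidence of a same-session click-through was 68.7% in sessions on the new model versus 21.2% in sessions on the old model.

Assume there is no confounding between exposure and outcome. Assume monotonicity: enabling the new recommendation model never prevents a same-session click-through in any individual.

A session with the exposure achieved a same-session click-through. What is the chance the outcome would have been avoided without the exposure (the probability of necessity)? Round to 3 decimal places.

PN ≈ 0.691

p₁ = 0.687, p₀ = 0.212.
Under exogeneity and monotonicity, PN = (p₁ − p₀) / p₁.
PN = (0.687 − 0.212) / 0.687 = 0.475 / 0.687 ≈ 0.6914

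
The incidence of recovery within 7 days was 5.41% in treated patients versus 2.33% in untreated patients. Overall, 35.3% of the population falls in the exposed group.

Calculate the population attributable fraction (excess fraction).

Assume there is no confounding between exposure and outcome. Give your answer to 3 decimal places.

p₁ = 0.0541, p₀ = 0.0233.
Overall risk P(Y=1) = π·p₁ + (1−π)·p₀ = 0.353×0.0541 + 0.647×0.0233 = 0.034172.
Under exogeneity, PAF = [P(Y=1) − p₀] / P(Y=1).
PAF = (0.034172 − 0.0233) / 0.034172 ≈ 0.3182

PAF ≈ 0.318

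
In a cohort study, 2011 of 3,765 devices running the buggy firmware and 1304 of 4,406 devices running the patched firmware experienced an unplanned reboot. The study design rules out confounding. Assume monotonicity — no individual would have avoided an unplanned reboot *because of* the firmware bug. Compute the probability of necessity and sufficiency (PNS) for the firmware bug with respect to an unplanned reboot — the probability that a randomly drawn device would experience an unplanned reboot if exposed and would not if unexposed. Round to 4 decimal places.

p₁ = P(outcome | exposed) = 2011/3765 = 0.53413
p₀ = P(outcome | unexposed) = 1304/4406 = 0.29596
Under exogeneity and monotonicity, PNS = p₁ − p₀.
PNS = 0.53413 − 0.29596 = 0.23817

PNS ≈ 0.2382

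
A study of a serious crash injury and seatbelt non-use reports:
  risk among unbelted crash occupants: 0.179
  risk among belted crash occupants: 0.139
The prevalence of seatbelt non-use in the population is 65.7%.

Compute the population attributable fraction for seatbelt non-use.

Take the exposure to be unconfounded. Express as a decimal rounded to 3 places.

Let p₁ = 0.179, p₀ = 0.139.
Overall risk P(Y=1) = π·p₁ + (1−π)·p₀ = 0.657×0.179 + 0.343×0.139 = 0.16528.
Under exogeneity, PAF = [P(Y=1) − p₀] / P(Y=1).
PAF = (0.16528 − 0.139) / 0.16528 ≈ 0.1590

PAF ≈ 0.159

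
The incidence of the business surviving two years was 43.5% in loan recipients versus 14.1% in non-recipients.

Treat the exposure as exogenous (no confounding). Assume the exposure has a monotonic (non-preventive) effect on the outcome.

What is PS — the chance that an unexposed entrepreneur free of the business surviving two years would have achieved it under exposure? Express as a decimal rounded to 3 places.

p₁ = 0.435, p₀ = 0.141.
Under exogeneity and monotonicity, PS = (p₁ − p₀) / (1 − p₀).
PS = (0.435 − 0.141) / (1 − 0.141) = 0.294 / 0.859 ≈ 0.3423

PS ≈ 0.342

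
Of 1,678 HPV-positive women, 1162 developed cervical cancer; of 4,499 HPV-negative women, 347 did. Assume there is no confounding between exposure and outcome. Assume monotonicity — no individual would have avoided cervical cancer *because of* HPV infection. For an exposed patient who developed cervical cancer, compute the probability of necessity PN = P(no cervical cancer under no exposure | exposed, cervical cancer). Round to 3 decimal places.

p₁ = P(outcome | exposed) = 1162/1678 = 0.69249
p₀ = P(outcome | unexposed) = 347/4499 = 0.077128
Under exogeneity and monotonicity, PN = (p₁ − p₀) / p₁.
PN = (0.69249 − 0.077128) / 0.69249 = 0.61536 / 0.69249 ≈ 0.8886

PN ≈ 0.889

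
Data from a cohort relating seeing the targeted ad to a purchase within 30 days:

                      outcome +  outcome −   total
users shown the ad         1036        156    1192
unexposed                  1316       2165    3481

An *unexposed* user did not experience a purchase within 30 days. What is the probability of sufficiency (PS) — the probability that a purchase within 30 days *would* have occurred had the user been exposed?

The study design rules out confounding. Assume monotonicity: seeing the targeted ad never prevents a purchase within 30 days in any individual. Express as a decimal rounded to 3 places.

p₁ = P(outcome | exposed) = 1036/1192 = 0.86913
p₀ = P(outcome | unexposed) = 1316/3481 = 0.37805
Under exogeneity and monotonicity, PS = (p₁ − p₀)/(1 − p₀).
PS = (0.86913 − 0.37805) / 0.62195 ≈ 0.7896

PS ≈ 0.790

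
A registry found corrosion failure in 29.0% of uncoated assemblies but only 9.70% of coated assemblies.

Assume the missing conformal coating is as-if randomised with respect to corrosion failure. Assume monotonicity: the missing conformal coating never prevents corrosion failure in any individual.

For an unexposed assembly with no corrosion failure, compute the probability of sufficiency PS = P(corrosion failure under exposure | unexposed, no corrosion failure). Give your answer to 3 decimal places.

p₁ = 0.29, p₀ = 0.097.
Under exogeneity and monotonicity, PS = (p₁ − p₀) / (1 − p₀).
PS = (0.29 − 0.097) / (1 − 0.097) = 0.193 / 0.903 ≈ 0.2137

PS ≈ 0.214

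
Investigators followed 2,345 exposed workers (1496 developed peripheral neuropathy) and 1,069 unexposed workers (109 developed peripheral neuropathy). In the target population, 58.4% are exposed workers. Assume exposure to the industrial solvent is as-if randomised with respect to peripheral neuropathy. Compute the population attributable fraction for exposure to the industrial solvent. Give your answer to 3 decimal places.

PAF ≈ 0.754

p₁ = P(outcome | exposed) = 1496/2345 = 0.63795
p₀ = P(outcome | unexposed) = 109/1069 = 0.10196
Overall risk P(Y=1) = π·p₁ + (1−π)·p₀ = 0.584×0.63795 + 0.416×0.10196 = 0.41498.
Under exogeneity, PAF = [P(Y=1) − p₀] / P(Y=1).
PAF = (0.41498 − 0.10196) / 0.41498 ≈ 0.7543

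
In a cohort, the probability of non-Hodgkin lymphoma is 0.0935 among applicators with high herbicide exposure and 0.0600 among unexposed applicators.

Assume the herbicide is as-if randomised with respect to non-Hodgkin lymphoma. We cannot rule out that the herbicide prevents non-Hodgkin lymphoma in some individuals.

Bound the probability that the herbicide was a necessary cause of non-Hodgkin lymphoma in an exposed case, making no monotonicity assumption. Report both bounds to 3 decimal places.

Let p₁ = 0.0935, p₀ = 0.06.
Under exogeneity alone the bounds on PN are max{0,(p₁−p₀)/p₁} ≤ PN ≤ min{1,(1−p₀)/p₁}.
  lower = (p₁ − p₀)/p₁ = 0.0335 / 0.0935 ≈ 0.3583
  upper = min{1, (1 − p₀)/p₁} = 0.94 / 0.0935 ≈ 10.0535 → capped at 1

0.358 ≤ PN ≤ 1.000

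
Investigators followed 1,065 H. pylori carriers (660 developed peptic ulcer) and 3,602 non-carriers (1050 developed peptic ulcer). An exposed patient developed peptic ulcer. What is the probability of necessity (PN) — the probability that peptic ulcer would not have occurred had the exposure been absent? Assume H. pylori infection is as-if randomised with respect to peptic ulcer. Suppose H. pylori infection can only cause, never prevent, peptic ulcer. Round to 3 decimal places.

PN ≈ 0.530

p₁ = P(outcome | exposed) = 660/1065 = 0.61972
p₀ = P(outcome | unexposed) = 1050/3602 = 0.2915
Under exogeneity and monotonicity, PN = (p₁ − p₀) / p₁.
PN = (0.61972 − 0.2915) / 0.61972 = 0.32821 / 0.61972 ≈ 0.5296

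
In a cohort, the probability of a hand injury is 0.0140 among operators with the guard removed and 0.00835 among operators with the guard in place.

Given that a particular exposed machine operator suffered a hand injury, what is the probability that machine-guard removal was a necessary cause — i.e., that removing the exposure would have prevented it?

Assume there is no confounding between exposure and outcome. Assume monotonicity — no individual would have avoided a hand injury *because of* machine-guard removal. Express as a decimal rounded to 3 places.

PN ≈ 0.404

Let p₁ = 0.014, p₀ = 0.00835.
Under exogeneity and monotonicity, PN = (p₁ − p₀) / p₁.
PN = (0.014 − 0.00835) / 0.014 = 0.00565 / 0.014 ≈ 0.4036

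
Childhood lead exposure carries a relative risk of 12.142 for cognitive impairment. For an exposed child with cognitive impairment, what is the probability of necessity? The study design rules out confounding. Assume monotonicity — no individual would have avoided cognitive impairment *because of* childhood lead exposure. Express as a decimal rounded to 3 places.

PN ≈ 0.918

Under exogeneity and monotonicity, PN = (RR − 1) / RR = 1 − 1/RR.
PN = (12.142 − 1) / 12.142 = 11.14 / 12.142 ≈ 0.9176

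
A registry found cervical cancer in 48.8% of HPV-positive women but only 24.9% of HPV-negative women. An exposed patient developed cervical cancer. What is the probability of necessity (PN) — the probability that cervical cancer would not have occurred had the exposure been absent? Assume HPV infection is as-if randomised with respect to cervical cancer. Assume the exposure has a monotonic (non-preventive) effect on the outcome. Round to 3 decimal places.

p₁ = 0.488, p₀ = 0.249.
Under exogeneity and monotonicity, PN = (p₁ − p₀) / p₁.
PN = (0.488 − 0.249) / 0.488 = 0.239 / 0.488 ≈ 0.4898

PN ≈ 0.490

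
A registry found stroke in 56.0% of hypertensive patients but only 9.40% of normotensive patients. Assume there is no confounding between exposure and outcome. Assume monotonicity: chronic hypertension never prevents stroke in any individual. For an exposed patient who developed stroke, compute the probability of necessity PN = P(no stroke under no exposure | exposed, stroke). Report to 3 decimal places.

PN ≈ 0.832

p₁ = 0.56, p₀ = 0.094.
Under exogeneity and monotonicity, PN = (p₁ − p₀) / p₁.
PN = (0.56 − 0.094) / 0.56 = 0.466 / 0.56 ≈ 0.8321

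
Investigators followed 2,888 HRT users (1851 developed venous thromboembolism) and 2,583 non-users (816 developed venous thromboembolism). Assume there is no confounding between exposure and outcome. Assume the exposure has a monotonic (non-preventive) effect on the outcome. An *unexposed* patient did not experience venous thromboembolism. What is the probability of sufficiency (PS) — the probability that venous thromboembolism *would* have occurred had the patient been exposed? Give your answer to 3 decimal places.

PS ≈ 0.475

p₁ = P(outcome | exposed) = 1851/2888 = 0.64093
p₀ = P(outcome | unexposed) = 816/2583 = 0.31591
Under exogeneity and monotonicity, PS = (p₁ − p₀) / (1 − p₀).
PS = (0.64093 − 0.31591) / (1 − 0.31591) = 0.32502 / 0.68409 ≈ 0.4751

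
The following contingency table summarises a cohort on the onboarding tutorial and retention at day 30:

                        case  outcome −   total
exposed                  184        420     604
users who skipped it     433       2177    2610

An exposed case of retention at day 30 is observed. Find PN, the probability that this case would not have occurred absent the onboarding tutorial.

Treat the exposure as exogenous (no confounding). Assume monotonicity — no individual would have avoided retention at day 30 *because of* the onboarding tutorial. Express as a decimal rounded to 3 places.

PN ≈ 0.455

p₁ = P(outcome | exposed) = 184/604 = 0.30464
p₀ = P(outcome | unexposed) = 433/2610 = 0.1659
Under exogeneity and monotonicity, PN = (p₁ − p₀) / p₁.
PN = (0.30464 − 0.1659) / 0.30464 = 0.13874 / 0.30464 ≈ 0.4554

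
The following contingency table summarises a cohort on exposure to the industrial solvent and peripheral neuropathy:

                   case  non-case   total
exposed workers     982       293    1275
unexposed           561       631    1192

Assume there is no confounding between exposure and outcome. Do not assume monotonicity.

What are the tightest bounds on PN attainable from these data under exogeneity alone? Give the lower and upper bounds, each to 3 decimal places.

p₁ = P(outcome | exposed) = 982/1275 = 0.7702
p₀ = P(outcome | unexposed) = 561/1192 = 0.47064
Under exogeneity alone the bounds on PN are max{0,(p₁−p₀)/p₁} ≤ PN ≤ min{1,(1−p₀)/p₁}.
  lower = (p₁ − p₀)/p₁ = 0.29956 / 0.7702 ≈ 0.3889
  upper = min{1, (1 − p₀)/p₁} = 0.52936 / 0.7702 ≈ 0.6873

0.389 ≤ PN ≤ 0.687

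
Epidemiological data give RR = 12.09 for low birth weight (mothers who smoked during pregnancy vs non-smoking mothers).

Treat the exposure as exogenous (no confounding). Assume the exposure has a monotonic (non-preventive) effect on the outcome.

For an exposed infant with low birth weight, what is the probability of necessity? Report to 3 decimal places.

Under exogeneity and monotonicity, PN = (RR − 1) / RR = 1 − 1/RR.
PN = (12.09 − 1) / 12.09 = 11.09 / 12.09 ≈ 0.9173

PN ≈ 0.917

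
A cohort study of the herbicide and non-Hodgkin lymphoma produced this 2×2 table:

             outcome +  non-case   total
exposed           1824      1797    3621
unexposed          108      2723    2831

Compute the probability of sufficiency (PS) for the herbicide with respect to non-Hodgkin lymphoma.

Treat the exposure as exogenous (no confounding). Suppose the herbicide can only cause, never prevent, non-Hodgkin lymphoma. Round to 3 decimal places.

p₁ = P(outcome | exposed) = 1824/3621 = 0.50373
p₀ = P(outcome | unexposed) = 108/2831 = 0.038149
Under exogeneity and monotonicity, PS = (p₁ − p₀)/(1 − p₀).
PS = (0.50373 − 0.038149) / 0.96185 ≈ 0.4840

PS ≈ 0.484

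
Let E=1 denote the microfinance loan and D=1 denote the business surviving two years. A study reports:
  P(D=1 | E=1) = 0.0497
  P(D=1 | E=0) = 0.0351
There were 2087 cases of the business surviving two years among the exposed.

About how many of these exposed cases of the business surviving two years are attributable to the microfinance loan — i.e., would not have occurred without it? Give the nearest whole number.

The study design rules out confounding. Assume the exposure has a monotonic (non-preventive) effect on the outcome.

about 613 cases

Let p₁ = 0.0497, p₀ = 0.0351.
PN = (p₁ − p₀)/p₁ = (0.0497 − 0.0351) / 0.0497 ≈ 0.29376.
Attributable cases ≈ PN × (exposed cases) = 0.29376 × 2087 ≈ 613.08.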